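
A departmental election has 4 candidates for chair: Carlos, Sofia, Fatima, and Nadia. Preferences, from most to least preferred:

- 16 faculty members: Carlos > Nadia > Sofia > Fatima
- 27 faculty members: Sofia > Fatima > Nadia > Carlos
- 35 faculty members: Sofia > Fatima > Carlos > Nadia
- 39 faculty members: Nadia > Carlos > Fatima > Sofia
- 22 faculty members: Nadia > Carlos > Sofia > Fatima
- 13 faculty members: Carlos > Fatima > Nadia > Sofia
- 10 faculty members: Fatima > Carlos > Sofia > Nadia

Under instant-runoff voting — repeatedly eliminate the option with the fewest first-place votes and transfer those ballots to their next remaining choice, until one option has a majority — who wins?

Round 1: Carlos 29, Sofia 62, Fatima 10, Nadia 61. Eliminate Fatima.
Round 2: Carlos 39, Sofia 62, Nadia 61. Eliminate Carlos.
Round 3: Sofia 72, Nadia 90. Nadia has a majority.

Nadia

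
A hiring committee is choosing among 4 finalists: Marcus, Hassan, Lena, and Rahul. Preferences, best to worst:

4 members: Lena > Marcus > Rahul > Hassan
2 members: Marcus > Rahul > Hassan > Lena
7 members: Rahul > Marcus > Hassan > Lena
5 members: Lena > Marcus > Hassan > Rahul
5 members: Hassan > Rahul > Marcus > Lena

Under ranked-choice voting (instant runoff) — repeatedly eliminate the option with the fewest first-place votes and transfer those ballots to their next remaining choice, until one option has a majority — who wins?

Rahul

Round 1: Marcus 2, Hassan 5, Lena 9, Rahul 7. Eliminate Marcus.
Round 2: Hassan 5, Lena 9, Rahul 9. Eliminate Hassan.
Round 3: Lena 9, Rahul 14. Rahul has a majority.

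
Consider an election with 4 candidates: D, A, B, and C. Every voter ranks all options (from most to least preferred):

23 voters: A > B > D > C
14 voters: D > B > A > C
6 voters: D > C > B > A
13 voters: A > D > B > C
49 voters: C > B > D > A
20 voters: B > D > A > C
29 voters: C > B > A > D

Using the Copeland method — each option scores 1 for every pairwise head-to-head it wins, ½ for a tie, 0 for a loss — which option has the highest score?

D: beats A; loses to B and C → score 1.
A: loses to D, B, and C → score 0.
B: beats D and A; loses to C → score 2.
C: beats D, A, and B → score 3.
C has the best pairwise record.

C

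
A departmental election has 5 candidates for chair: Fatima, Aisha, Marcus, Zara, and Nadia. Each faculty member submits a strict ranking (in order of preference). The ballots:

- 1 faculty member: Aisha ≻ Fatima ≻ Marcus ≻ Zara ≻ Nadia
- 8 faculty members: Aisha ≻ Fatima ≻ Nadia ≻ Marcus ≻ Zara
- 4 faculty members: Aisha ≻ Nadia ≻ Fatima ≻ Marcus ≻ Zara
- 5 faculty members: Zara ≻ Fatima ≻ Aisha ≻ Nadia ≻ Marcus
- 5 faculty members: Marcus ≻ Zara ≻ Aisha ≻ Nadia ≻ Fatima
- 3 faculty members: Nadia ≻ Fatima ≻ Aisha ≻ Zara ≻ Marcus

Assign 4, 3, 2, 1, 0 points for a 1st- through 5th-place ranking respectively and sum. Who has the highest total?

Fatima: 1·3 + 8·3 + 4·2 + 5·3 + 5·0 + 3·3 = 59
Aisha: 1·4 + 8·4 + 4·4 + 5·2 + 5·2 + 3·2 = 78
Marcus: 1·2 + 8·1 + 4·1 + 5·0 + 5·4 + 3·0 = 34
Zara: 1·1 + 8·0 + 4·0 + 5·4 + 5·3 + 3·1 = 39
Nadia: 1·0 + 8·2 + 4·3 + 5·1 + 5·1 + 3·4 = 50
Aisha has the highest Borda score (78).

Aisha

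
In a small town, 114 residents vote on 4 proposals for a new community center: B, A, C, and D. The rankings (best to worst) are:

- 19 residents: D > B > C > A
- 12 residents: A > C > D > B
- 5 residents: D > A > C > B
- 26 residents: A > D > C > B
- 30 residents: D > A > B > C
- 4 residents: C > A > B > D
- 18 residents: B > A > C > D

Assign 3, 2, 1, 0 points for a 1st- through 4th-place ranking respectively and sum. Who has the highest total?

A

B: 19·2 + 12·0 + 5·0 + 26·0 + 30·1 + 4·1 + 18·3 = 126
A: 19·0 + 12·3 + 5·2 + 26·3 + 30·2 + 4·2 + 18·2 = 228
C: 19·1 + 12·2 + 5·1 + 26·1 + 30·0 + 4·3 + 18·1 = 104
D: 19·3 + 12·1 + 5·3 + 26·2 + 30·3 + 4·0 + 18·0 = 226
A has the highest Borda score (228).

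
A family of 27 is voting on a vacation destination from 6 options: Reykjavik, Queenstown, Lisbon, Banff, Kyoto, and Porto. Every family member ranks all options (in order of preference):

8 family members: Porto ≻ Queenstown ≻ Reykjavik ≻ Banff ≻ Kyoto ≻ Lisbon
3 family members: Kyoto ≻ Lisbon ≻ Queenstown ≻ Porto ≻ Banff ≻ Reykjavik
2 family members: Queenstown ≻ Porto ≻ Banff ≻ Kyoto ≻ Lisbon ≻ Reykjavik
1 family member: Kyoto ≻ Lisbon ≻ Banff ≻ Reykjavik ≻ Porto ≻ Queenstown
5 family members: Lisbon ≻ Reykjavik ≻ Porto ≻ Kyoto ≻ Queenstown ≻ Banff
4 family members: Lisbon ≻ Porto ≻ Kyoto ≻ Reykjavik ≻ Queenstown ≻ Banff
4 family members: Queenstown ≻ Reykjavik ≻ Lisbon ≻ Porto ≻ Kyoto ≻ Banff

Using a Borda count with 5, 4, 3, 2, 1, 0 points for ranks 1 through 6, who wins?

Porto

Reykjavik: 8·3 + 3·0 + 2·0 + 1·2 + 5·4 + 4·2 + 4·4 = 70
Queenstown: 8·4 + 3·3 + 2·5 + 1·0 + 5·1 + 4·1 + 4·5 = 80
Lisbon: 8·0 + 3·4 + 2·1 + 1·4 + 5·5 + 4·5 + 4·3 = 75
Banff: 8·2 + 3·1 + 2·3 + 1·3 + 5·0 + 4·0 + 4·0 = 28
Kyoto: 8·1 + 3·5 + 2·2 + 1·5 + 5·2 + 4·3 + 4·1 = 58
Porto: 8·5 + 3·2 + 2·4 + 1·1 + 5·3 + 4·4 + 4·2 = 94
Porto has the highest Borda score (94).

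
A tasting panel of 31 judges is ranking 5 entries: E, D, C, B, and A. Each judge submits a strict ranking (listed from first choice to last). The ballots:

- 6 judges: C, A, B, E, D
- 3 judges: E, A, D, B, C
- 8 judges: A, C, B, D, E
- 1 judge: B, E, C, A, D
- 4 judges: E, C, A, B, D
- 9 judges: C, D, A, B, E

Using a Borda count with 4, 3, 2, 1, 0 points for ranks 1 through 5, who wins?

C

E: 6·1 + 3·4 + 8·0 + 1·3 + 4·4 + 9·0 = 37
D: 6·0 + 3·2 + 8·1 + 1·0 + 4·0 + 9·3 = 41
C: 6·4 + 3·0 + 8·3 + 1·2 + 4·3 + 9·4 = 98
B: 6·2 + 3·1 + 8·2 + 1·4 + 4·1 + 9·1 = 48
A: 6·3 + 3·3 + 8·4 + 1·1 + 4·2 + 9·2 = 86
C has the highest Borda score (98).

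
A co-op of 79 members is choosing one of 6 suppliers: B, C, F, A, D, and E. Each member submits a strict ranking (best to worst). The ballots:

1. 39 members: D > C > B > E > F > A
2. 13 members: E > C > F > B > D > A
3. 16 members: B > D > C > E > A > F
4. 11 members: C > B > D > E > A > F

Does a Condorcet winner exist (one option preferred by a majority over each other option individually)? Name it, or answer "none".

Checking pairwise contests:
C beats B 63–16.
D beats C 55–24.
B beats F 66–13.
B beats A 79–0.
B beats D 40–39.
B beats E 66–13.
Every option loses at least one head-to-head, so there is no Condorcet winner.

none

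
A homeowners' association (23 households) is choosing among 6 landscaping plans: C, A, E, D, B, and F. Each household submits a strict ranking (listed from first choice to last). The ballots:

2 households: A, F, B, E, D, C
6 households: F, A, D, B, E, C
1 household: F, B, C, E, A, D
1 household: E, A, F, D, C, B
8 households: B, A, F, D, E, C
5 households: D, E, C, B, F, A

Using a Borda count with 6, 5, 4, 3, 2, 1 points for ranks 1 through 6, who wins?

F

C: 2·1 + 6·1 + 1·4 + 1·2 + 8·1 + 5·4 = 42
A: 2·6 + 6·5 + 1·2 + 1·5 + 8·5 + 5·1 = 94
E: 2·3 + 6·2 + 1·3 + 1·6 + 8·2 + 5·5 = 68
D: 2·2 + 6·4 + 1·1 + 1·3 + 8·3 + 5·6 = 86
B: 2·4 + 6·3 + 1·5 + 1·1 + 8·6 + 5·3 = 95
F: 2·5 + 6·6 + 1·6 + 1·4 + 8·4 + 5·2 = 98
F has the highest Borda score (98).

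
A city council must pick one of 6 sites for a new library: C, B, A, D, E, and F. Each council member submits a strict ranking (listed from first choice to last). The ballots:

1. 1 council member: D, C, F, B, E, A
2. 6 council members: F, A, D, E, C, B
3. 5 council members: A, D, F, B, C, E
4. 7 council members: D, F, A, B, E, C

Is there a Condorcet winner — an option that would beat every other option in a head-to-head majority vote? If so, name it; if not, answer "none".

none

Checking pairwise contests:
B beats C 12–7.
A beats B 18–1.
F beats A 14–5.
A beats D 11–8.
B beats E 13–6.
D beats F 13–6.
Every option loses at least one head-to-head, so there is no Condorcet winner.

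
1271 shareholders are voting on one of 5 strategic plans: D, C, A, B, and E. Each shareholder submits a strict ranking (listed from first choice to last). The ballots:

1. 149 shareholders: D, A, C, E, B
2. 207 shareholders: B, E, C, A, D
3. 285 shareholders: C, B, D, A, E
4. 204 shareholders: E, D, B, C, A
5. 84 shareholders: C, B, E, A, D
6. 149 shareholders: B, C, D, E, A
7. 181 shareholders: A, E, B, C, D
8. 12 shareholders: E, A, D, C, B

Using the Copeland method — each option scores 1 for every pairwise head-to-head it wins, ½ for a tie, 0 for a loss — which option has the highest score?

B

D: beats A; loses to C, B, and E → score 1.
C: beats D, A, and E; loses to B → score 3.
A: loses to D, C, B, and E → score 0.
B: beats D, C, A, and E → score 4.
E: beats D and A; loses to C and B → score 2.
B has the best pairwise record.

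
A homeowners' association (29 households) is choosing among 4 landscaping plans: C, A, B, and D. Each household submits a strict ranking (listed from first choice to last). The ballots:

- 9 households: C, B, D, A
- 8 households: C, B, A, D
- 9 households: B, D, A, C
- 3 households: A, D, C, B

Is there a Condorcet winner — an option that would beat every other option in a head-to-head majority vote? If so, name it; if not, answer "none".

C

C vs A: 17–12 for C.
C vs B: 20–9 for C.
C vs D: 17–12 for C.
C beats every other option head-to-head.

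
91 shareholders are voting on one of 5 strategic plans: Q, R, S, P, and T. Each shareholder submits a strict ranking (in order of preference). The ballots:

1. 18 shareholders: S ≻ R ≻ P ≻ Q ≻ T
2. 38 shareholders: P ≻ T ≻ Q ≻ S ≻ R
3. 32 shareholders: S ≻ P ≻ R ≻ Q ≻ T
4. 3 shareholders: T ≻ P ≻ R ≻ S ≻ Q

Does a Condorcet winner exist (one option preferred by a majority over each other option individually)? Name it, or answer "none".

S vs Q: 53–38 for S.
S vs R: 88–3 for S.
S vs P: 50–41 for S.
S vs T: 50–41 for S.
S beats every other option head-to-head.

S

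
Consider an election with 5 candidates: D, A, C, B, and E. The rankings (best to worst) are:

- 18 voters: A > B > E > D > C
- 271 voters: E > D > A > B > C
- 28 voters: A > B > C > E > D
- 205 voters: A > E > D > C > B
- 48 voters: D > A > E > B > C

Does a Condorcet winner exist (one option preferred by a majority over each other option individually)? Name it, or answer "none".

none

Checking pairwise contests:
E beats D 522–48.
D beats A 319–251.
D beats C 542–28.
D beats B 524–46.
A beats E 299–271.
Every option loses at least one head-to-head, so there is no Condorcet winner.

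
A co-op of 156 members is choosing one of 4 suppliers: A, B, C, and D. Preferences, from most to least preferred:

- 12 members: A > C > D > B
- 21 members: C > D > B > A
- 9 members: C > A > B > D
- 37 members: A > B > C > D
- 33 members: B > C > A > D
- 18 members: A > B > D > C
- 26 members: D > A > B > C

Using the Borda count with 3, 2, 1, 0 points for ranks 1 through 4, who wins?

A: 12·3 + 21·0 + 9·2 + 37·3 + 33·1 + 18·3 + 26·2 = 304
B: 12·0 + 21·1 + 9·1 + 37·2 + 33·3 + 18·2 + 26·1 = 265
C: 12·2 + 21·3 + 9·3 + 37·1 + 33·2 + 18·0 + 26·0 = 217
D: 12·1 + 21·2 + 9·0 + 37·0 + 33·0 + 18·1 + 26·3 = 150
A has the highest Borda score (304).

A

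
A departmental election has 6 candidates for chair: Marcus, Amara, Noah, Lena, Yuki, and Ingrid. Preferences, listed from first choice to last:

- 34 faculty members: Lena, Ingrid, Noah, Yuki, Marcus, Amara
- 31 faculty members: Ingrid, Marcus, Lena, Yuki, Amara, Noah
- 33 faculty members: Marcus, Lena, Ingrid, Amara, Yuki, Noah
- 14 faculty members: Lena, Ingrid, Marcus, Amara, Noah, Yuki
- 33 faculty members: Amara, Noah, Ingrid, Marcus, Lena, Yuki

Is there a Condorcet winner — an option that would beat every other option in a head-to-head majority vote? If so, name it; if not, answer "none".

none

Checking pairwise contests:
Ingrid beats Marcus 112–33.
Marcus beats Amara 112–33.
Marcus beats Noah 78–67.
Marcus beats Lena 97–48.
Marcus beats Yuki 111–34.
Lena beats Ingrid 81–64.
Every option loses at least one head-to-head, so there is no Condorcet winner.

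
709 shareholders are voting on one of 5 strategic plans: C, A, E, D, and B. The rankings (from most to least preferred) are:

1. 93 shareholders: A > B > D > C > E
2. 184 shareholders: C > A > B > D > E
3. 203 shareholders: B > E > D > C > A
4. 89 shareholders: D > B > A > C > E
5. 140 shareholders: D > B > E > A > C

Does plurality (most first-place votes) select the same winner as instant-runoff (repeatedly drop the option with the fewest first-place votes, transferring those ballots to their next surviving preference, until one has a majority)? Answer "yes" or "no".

no

Plurality — first-place votes: C 184, A 93, E 0, D 229, B 203. Winner: D.
Instant-runoff — R1 C 184, A 93, E 0, D 229, B 203 (E out); R2 C 184, A 93, D 229, B 203 (A out); R3 C 184, D 229, B 296 (C out); R4 D 229, B 480 (B winner). Winner: B.
The two methods disagree.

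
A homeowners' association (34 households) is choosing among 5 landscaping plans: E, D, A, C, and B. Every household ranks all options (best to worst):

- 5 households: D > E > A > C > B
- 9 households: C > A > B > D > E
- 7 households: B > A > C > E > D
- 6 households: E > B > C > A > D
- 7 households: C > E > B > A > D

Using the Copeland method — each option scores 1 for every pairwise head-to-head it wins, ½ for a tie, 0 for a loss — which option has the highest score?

E: beats D, A, and B; loses to C → score 3.
D: loses to E, A, C, and B → score 0.
A: beats D; loses to E, C, and B → score 1.
C: beats E, D, A, and B → score 4.
B: beats D and A; loses to E and C → score 2.
C has the best pairwise record.

C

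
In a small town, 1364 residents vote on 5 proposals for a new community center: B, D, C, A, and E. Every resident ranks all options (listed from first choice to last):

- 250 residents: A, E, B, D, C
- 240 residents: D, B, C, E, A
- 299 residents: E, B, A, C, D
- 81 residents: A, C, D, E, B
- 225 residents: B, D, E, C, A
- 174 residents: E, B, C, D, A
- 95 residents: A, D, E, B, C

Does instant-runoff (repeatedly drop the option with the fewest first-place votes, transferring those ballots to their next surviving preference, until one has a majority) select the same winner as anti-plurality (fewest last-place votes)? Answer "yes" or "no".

Instant-runoff — R1 B 225, D 240, C 0, A 426, E 473 (C out); R2 B 225, D 240, A 426, E 473 (B out); R3 D 465, A 426, E 473 (A out); R4 D 641, E 723 (E winner). Winner: E.
Anti-plurality — last-place votes: B 81, D 299, C 345, A 639, E 0. Winner: E.
The two methods agree.

yes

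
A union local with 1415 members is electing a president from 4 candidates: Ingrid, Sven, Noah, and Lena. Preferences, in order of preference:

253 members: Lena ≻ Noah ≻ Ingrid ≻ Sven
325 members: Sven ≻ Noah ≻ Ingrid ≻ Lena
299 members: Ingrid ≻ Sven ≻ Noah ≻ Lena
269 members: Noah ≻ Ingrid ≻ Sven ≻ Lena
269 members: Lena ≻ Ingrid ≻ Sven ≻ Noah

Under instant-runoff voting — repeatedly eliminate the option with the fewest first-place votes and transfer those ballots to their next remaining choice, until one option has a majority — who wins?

Round 1: Ingrid 299, Sven 325, Noah 269, Lena 522. Eliminate Noah.
Round 2: Ingrid 568, Sven 325, Lena 522. Eliminate Sven.
Round 3: Ingrid 893, Lena 522. Ingrid has a majority.

Ingrid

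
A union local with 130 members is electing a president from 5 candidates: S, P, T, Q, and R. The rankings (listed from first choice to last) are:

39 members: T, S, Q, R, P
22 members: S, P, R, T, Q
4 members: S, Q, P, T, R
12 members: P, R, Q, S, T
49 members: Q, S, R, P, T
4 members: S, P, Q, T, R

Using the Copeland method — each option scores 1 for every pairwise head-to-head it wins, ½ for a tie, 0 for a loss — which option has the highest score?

S: beats P, T, Q, and R → score 4.
P: beats T; loses to S, Q, and R → score 1.
T: loses to S, P, Q, and R → score 0.
Q: beats P, T, and R; loses to S → score 3.
R: beats P and T; loses to S and Q → score 2.
S has the best pairwise record.

S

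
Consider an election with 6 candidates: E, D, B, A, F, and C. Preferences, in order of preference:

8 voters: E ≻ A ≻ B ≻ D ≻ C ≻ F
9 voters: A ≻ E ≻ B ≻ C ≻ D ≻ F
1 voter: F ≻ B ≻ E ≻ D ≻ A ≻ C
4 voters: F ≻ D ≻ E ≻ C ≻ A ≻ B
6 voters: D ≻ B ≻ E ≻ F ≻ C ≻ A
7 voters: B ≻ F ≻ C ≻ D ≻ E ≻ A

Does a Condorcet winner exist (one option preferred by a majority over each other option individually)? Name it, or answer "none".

E

E vs D: 18–17 for E.
E vs B: 21–14 for E.
E vs A: 26–9 for E.
E vs F: 23–12 for E.
E vs C: 28–7 for E.
E beats every other option head-to-head.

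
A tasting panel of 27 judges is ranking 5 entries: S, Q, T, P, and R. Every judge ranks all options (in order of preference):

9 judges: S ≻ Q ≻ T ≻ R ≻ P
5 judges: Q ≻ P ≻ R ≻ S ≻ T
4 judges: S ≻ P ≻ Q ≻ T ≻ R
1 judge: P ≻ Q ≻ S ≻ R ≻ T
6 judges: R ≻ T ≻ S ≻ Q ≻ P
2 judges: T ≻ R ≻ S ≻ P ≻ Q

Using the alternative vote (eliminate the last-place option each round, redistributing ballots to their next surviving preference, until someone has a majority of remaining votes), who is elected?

Round 1: S 13, Q 5, T 2, P 1, R 6. Eliminate P.
Round 2: S 13, Q 6, T 2, R 6. Eliminate T.
Round 3: S 13, Q 6, R 8. Eliminate Q.
Round 4: S 14, R 13. S has a majority.

S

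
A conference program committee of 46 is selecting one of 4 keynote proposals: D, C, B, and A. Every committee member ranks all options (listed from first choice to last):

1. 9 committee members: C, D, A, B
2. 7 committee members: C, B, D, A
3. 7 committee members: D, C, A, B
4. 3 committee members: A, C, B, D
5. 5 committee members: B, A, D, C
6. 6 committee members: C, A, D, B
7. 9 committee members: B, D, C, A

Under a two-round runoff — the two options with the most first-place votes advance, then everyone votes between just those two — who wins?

Round 1 first-place votes: D 7, C 22, B 14, A 3.
C and B advance.
Runoff: C is preferred to B by 32 voters; B by 14.
C wins the runoff.

C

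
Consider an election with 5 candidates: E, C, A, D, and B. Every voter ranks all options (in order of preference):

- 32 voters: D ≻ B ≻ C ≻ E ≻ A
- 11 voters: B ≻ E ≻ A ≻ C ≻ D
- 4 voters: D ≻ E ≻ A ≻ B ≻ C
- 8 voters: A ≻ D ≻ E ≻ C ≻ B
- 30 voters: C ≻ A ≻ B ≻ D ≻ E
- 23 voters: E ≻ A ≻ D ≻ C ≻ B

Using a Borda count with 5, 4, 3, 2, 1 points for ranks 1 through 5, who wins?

E: 32·2 + 11·4 + 4·4 + 8·3 + 30·1 + 23·5 = 293
C: 32·3 + 11·2 + 4·1 + 8·2 + 30·5 + 23·2 = 334
A: 32·1 + 11·3 + 4·3 + 8·5 + 30·4 + 23·4 = 329
D: 32·5 + 11·1 + 4·5 + 8·4 + 30·2 + 23·3 = 352
B: 32·4 + 11·5 + 4·2 + 8·1 + 30·3 + 23·1 = 312
D has the highest Borda score (352).

D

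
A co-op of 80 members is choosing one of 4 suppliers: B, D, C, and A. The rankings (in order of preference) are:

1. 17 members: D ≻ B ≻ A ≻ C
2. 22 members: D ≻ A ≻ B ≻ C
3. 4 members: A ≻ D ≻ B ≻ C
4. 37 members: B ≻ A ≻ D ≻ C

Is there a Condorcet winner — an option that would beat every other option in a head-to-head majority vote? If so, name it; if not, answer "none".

Checking pairwise contests:
D beats B 43–37.
A beats D 41–39.
B beats C 80–0.
B beats A 54–26.
Every option loses at least one head-to-head, so there is no Condorcet winner.

none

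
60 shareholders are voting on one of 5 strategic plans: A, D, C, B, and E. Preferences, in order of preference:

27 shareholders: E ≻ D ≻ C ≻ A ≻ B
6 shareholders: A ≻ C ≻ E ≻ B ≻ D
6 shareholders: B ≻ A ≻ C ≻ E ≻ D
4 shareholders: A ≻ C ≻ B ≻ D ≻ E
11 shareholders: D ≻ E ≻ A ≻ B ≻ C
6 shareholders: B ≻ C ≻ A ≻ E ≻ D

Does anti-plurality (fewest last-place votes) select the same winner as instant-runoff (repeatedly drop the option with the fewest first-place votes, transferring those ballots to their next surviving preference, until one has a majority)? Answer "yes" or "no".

Anti-plurality — last-place votes: A 0, D 18, C 11, B 27, E 4. Winner: A.
Instant-runoff — R1 A 10, D 11, C 0, B 12, E 27 (C out); R2 A 10, D 11, B 12, E 27 (A out); R3 D 11, B 16, E 33 (E winner). Winner: E.
The two methods disagree.

no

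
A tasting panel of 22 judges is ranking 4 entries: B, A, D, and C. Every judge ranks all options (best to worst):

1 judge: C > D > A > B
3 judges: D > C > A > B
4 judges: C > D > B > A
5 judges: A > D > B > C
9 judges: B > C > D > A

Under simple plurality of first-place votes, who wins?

First-place votes: B 9, A 5, D 3, C 5.
B has the most first-place votes.

B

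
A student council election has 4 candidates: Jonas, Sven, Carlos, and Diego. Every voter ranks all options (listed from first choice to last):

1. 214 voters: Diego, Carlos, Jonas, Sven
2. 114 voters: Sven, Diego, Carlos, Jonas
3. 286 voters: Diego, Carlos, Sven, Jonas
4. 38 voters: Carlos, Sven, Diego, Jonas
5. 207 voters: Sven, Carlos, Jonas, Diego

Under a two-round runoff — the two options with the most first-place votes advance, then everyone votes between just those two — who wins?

Round 1 first-place votes: Jonas 0, Sven 321, Carlos 38, Diego 500.
Diego and Sven advance.
Runoff: Diego is preferred to Sven by 500 voters; Sven by 359.
Diego wins the runoff.

Diego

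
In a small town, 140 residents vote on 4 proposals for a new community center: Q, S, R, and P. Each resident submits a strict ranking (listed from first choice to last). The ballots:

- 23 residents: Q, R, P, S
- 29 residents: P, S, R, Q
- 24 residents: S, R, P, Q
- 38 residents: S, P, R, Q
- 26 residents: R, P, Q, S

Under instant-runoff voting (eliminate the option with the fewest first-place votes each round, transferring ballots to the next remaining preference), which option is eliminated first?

Round 1: Q 23, S 62, R 26, P 29. Eliminate Q.

Q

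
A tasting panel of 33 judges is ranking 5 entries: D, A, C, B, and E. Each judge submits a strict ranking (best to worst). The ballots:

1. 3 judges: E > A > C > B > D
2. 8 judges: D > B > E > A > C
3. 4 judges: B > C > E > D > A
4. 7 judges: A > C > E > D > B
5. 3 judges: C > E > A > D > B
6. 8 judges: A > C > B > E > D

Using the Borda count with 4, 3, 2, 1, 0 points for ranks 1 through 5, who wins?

A

D: 3·0 + 8·4 + 4·1 + 7·1 + 3·1 + 8·0 = 46
A: 3·3 + 8·1 + 4·0 + 7·4 + 3·2 + 8·4 = 83
C: 3·2 + 8·0 + 4·3 + 7·3 + 3·4 + 8·3 = 75
B: 3·1 + 8·3 + 4·4 + 7·0 + 3·0 + 8·2 = 59
E: 3·4 + 8·2 + 4·2 + 7·2 + 3·3 + 8·1 = 67
A has the highest Borda score (83).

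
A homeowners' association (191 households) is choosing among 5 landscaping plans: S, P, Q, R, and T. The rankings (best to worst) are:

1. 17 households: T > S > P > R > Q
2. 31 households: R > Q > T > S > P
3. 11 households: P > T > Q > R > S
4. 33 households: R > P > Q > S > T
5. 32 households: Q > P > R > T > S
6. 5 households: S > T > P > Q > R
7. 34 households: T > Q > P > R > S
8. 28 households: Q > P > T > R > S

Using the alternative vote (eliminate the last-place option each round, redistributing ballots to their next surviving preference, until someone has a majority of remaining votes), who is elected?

R

Round 1: S 5, P 11, Q 60, R 64, T 51. Eliminate S.
Round 2: P 11, Q 60, R 64, T 56. Eliminate P.
Round 3: Q 60, R 64, T 67. Eliminate Q.
Round 4: R 96, T 95. R has a majority.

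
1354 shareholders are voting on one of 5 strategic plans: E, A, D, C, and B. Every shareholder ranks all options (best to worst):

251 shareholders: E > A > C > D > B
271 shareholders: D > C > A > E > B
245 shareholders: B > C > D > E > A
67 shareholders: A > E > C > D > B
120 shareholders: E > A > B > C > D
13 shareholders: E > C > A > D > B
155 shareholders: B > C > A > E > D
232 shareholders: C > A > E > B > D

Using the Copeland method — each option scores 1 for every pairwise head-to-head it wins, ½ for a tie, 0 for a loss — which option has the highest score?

C

E: beats D and B; loses to A and C → score 2.
A: beats E, D, and B; loses to C → score 3.
D: loses to E, A, C, and B → score 0.
C: beats E, A, D, and B → score 4.
B: beats D; loses to E, A, and C → score 1.
C has the best pairwise record.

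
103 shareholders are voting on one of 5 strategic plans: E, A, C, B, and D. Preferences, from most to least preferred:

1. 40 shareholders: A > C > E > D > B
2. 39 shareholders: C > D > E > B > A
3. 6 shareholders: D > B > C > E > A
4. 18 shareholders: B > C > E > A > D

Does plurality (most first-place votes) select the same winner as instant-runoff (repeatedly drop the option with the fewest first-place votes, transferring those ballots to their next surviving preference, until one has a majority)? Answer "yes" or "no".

Plurality — first-place votes: E 0, A 40, C 39, B 18, D 6. Winner: A.
Instant-runoff — R1 E 0, A 40, C 39, B 18, D 6 (E out); R2 A 40, C 39, B 18, D 6 (D out); R3 A 40, C 39, B 24 (B out); R4 A 40, C 63 (C winner). Winner: C.
The two methods disagree.

no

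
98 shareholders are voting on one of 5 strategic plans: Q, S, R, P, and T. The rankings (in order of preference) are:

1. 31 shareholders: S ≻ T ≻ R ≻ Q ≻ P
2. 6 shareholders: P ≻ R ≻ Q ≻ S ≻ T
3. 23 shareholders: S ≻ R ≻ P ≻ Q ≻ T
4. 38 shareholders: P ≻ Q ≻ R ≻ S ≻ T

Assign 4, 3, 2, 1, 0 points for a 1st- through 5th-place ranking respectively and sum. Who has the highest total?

S

Q: 31·1 + 6·2 + 23·1 + 38·3 = 180
S: 31·4 + 6·1 + 23·4 + 38·1 = 260
R: 31·2 + 6·3 + 23·3 + 38·2 = 225
P: 31·0 + 6·4 + 23·2 + 38·4 = 222
T: 31·3 + 6·0 + 23·0 + 38·0 = 93
S has the highest Borda score (260).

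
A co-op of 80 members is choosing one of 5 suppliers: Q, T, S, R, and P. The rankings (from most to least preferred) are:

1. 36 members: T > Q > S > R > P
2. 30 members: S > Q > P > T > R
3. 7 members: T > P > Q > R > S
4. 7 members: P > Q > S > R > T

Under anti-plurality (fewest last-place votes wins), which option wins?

Last-place votes: Q 0, T 7, S 7, R 30, P 36.
Q is ranked last by the fewest voters, so Q wins.

Q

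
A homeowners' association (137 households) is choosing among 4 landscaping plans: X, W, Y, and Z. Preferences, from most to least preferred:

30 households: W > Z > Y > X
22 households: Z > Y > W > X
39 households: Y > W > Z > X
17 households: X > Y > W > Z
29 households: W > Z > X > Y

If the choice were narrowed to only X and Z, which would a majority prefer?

Z

Voters preferring X to Z: 17; preferring Z to X: 120.
Z wins the head-to-head.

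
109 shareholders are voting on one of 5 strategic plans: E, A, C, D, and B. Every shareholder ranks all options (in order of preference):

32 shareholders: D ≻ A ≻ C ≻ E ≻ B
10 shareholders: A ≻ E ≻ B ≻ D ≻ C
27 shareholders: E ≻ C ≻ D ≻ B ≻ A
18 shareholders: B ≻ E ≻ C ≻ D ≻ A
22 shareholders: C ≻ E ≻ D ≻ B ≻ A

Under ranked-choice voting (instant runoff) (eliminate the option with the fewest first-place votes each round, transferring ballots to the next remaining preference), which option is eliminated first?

Round 1: E 27, A 10, C 22, D 32, B 18. Eliminate A.

A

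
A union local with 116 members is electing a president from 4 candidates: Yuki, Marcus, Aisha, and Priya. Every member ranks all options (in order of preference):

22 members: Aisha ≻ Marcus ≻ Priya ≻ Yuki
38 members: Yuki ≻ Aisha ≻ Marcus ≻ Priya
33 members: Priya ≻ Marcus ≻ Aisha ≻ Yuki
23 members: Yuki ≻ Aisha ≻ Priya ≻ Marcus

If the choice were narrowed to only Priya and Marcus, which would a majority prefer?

Voters preferring Priya to Marcus: 56; preferring Marcus to Priya: 60.
Marcus wins the head-to-head.

Marcus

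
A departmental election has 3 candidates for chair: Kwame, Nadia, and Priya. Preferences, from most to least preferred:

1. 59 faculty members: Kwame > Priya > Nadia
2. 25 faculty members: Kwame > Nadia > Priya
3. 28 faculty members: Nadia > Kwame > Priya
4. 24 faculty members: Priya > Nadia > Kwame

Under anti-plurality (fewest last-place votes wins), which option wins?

Last-place votes: Kwame 24, Nadia 59, Priya 53.
Kwame is ranked last by the fewest voters, so Kwame wins.

Kwame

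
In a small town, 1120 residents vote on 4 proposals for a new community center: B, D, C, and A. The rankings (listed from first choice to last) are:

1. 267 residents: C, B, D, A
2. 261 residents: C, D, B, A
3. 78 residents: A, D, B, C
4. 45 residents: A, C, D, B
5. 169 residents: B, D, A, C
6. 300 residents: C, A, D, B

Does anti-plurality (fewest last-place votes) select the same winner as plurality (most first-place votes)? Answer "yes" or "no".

no

Anti-plurality — last-place votes: B 345, D 0, C 247, A 528. Winner: D.
Plurality — first-place votes: B 169, D 0, C 828, A 123. Winner: C.
The two methods disagree.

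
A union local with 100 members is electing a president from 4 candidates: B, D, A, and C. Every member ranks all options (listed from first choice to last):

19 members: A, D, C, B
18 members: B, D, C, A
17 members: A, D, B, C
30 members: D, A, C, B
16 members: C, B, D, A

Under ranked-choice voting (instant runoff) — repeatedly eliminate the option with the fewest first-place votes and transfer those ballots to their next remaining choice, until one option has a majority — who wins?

A

Round 1: B 18, D 30, A 36, C 16. Eliminate C.
Round 2: B 34, D 30, A 36. Eliminate D.
Round 3: B 34, A 66. A has a majority.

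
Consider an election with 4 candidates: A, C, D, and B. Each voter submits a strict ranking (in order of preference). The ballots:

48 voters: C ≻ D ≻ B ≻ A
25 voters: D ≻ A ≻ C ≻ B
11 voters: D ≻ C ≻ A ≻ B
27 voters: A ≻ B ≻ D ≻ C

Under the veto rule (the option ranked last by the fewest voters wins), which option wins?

D

Last-place votes: A 48, C 27, D 0, B 36.
D is ranked last by the fewest voters, so D wins.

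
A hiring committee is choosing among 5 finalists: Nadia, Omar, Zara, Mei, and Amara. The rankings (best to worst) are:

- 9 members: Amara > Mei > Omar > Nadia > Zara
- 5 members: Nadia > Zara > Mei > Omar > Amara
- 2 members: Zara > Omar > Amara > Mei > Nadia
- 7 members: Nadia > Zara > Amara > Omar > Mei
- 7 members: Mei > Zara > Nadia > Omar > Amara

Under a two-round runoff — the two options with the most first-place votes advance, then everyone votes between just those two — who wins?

Round 1 first-place votes: Nadia 12, Omar 0, Zara 2, Mei 7, Amara 9.
Nadia and Amara advance.
Runoff: Nadia is preferred to Amara by 19 voters; Amara by 11.
Nadia wins the runoff.

Nadia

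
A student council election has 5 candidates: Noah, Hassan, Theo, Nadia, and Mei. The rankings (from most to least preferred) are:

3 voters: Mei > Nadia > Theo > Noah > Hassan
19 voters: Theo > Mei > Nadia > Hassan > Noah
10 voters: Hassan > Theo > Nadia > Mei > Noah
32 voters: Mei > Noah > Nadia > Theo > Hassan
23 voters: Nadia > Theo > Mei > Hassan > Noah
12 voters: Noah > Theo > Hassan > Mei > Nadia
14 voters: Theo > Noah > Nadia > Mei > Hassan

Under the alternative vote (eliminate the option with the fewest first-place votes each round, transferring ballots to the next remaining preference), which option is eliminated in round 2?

Round 1: Noah 12, Hassan 10, Theo 33, Nadia 23, Mei 35. Eliminate Hassan.
Round 2: Noah 12, Theo 43, Nadia 23, Mei 35. Eliminate Noah.

Noah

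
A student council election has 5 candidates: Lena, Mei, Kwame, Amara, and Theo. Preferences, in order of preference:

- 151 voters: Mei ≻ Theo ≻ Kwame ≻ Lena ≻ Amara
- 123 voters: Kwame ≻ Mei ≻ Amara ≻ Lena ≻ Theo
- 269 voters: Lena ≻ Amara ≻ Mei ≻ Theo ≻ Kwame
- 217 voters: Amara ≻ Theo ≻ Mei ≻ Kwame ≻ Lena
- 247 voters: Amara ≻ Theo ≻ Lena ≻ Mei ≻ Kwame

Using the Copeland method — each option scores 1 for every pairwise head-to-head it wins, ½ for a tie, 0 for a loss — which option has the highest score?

Amara

Lena: beats Mei and Kwame; loses to Amara and Theo → score 2.
Mei: beats Kwame and Theo; loses to Lena and Amara → score 2.
Kwame: loses to Lena, Mei, Amara, and Theo → score 0.
Amara: beats Lena, Mei, Kwame, and Theo → score 4.
Theo: beats Lena and Kwame; loses to Mei and Amara → score 2.
Amara has the best pairwise record.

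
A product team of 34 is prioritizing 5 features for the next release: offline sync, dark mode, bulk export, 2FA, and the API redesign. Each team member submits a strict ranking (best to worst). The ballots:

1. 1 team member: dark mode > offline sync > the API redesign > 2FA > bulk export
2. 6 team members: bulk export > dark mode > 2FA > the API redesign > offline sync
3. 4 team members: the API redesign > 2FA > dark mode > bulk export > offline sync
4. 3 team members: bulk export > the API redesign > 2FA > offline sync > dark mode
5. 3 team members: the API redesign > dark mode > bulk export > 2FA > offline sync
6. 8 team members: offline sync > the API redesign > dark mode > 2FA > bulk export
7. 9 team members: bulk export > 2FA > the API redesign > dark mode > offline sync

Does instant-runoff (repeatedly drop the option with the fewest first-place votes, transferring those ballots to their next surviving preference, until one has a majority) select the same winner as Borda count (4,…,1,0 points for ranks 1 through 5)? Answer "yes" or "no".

Instant-runoff — R1 offline sync 8, dark mode 1, bulk export 18, 2FA 0, the API redesign 7 (bulk export winner). Winner: bulk export.
Borda — scores: offline sync 38, dark mode 64, bulk export 82, 2FA 69, the API redesign 87. Winner: the API redesign.
The two methods disagree.

no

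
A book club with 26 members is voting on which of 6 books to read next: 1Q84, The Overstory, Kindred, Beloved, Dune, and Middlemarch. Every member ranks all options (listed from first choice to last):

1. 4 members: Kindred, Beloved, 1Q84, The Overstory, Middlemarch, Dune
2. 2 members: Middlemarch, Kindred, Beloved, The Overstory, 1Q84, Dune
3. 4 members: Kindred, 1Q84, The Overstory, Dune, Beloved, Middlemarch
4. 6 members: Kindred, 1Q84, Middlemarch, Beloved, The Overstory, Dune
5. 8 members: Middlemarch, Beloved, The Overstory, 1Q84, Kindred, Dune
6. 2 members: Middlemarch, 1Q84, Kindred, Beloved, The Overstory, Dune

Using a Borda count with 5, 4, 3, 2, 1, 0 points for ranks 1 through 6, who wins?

Kindred

1Q84: 4·3 + 2·1 + 4·4 + 6·4 + 8·2 + 2·4 = 78
The Overstory: 4·2 + 2·2 + 4·3 + 6·1 + 8·3 + 2·1 = 56
Kindred: 4·5 + 2·4 + 4·5 + 6·5 + 8·1 + 2·3 = 92
Beloved: 4·4 + 2·3 + 4·1 + 6·2 + 8·4 + 2·2 = 74
Dune: 4·0 + 2·0 + 4·2 + 6·0 + 8·0 + 2·0 = 8
Middlemarch: 4·1 + 2·5 + 4·0 + 6·3 + 8·5 + 2·5 = 82
Kindred has the highest Borda score (92).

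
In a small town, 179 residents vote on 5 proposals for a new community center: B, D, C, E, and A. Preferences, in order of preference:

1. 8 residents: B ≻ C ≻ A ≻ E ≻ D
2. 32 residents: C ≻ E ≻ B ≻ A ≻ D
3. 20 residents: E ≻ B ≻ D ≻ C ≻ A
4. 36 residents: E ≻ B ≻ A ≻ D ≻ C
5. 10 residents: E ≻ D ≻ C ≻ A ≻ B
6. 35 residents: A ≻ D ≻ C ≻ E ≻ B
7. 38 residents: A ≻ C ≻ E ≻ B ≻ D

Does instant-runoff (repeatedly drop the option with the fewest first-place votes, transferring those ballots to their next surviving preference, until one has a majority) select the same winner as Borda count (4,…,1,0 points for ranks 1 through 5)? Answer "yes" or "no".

yes

Instant-runoff — R1 B 8, D 0, C 32, E 66, A 73 (D out); R2 B 8, C 32, E 66, A 73 (B out); R3 C 40, E 66, A 73 (C out); R4 E 98, A 81 (E winner). Winner: E.
Borda — scores: B 302, D 211, C 376, E 479, A 422. Winner: E.
The two methods agree.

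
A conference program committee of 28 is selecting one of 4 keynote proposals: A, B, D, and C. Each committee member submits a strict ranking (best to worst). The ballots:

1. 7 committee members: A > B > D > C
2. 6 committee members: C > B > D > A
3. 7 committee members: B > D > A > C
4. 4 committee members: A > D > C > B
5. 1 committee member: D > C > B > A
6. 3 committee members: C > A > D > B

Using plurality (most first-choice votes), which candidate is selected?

First-place votes: A 11, B 7, D 1, C 9.
A has the most first-place votes.

A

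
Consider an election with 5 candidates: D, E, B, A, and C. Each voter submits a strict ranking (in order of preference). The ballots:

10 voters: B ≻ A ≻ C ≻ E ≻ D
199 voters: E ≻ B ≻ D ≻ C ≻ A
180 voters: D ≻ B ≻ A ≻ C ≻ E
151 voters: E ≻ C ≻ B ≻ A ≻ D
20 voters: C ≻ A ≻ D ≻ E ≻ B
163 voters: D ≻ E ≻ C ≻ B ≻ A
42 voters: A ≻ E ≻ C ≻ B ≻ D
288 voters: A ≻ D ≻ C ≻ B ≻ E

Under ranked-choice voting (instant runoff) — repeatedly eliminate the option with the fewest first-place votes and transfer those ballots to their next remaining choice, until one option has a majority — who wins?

A

Round 1: D 343, E 350, B 10, A 330, C 20. Eliminate B.
Round 2: D 343, E 350, A 340, C 20. Eliminate C.
Round 3: D 343, E 350, A 360. Eliminate D.
Round 4: E 513, A 540. A has a majority.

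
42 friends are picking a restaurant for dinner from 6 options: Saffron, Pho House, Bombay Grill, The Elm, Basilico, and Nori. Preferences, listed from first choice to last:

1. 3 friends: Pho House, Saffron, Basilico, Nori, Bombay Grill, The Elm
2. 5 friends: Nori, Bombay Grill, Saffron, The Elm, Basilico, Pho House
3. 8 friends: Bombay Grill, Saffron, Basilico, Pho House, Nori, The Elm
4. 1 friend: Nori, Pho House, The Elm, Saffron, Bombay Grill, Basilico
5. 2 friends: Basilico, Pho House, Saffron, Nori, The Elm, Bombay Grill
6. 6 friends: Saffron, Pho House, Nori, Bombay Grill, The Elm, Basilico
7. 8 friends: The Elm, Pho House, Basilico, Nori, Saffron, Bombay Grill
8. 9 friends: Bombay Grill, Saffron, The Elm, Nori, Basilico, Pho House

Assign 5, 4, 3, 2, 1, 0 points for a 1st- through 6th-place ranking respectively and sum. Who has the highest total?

Saffron

Saffron: 3·4 + 5·3 + 8·4 + 1·2 + 2·3 + 6·5 + 8·1 + 9·4 = 141
Pho House: 3·5 + 5·0 + 8·2 + 1·4 + 2·4 + 6·4 + 8·4 + 9·0 = 99
Bombay Grill: 3·1 + 5·4 + 8·5 + 1·1 + 2·0 + 6·2 + 8·0 + 9·5 = 121
The Elm: 3·0 + 5·2 + 8·0 + 1·3 + 2·1 + 6·1 + 8·5 + 9·3 = 88
Basilico: 3·3 + 5·1 + 8·3 + 1·0 + 2·5 + 6·0 + 8·3 + 9·1 = 81
Nori: 3·2 + 5·5 + 8·1 + 1·5 + 2·2 + 6·3 + 8·2 + 9·2 = 100
Saffron has the highest Borda score (141).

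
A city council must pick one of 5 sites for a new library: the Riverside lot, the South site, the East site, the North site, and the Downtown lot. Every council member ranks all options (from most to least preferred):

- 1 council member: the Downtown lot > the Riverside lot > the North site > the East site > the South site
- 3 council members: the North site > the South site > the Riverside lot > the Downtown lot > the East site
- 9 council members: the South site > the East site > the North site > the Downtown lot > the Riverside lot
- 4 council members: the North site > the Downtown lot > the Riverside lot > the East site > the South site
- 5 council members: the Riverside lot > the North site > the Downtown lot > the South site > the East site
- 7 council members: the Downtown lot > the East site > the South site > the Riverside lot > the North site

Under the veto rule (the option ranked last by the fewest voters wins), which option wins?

Last-place votes: the Riverside lot 9, the South site 5, the East site 8, the North site 7, the Downtown lot 0.
the Downtown lot is ranked last by the fewest voters, so the Downtown lot wins.

the Downtown lot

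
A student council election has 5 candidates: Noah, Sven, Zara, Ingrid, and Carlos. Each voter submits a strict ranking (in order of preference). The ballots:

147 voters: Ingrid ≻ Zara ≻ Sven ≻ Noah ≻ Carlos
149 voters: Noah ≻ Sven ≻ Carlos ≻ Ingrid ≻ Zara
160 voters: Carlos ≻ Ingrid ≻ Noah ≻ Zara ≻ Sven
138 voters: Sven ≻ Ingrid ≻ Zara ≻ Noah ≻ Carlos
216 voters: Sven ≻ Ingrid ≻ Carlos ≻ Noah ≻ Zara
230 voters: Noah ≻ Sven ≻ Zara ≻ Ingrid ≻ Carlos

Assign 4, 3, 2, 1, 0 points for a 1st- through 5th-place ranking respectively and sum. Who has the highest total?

Noah: 147·1 + 149·4 + 160·2 + 138·1 + 216·1 + 230·4 = 2337
Sven: 147·2 + 149·3 + 160·0 + 138·4 + 216·4 + 230·3 = 2847
Zara: 147·3 + 149·0 + 160·1 + 138·2 + 216·0 + 230·2 = 1337
Ingrid: 147·4 + 149·1 + 160·3 + 138·3 + 216·3 + 230·1 = 2509
Carlos: 147·0 + 149·2 + 160·4 + 138·0 + 216·2 + 230·0 = 1370
Sven has the highest Borda score (2847).

Sven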